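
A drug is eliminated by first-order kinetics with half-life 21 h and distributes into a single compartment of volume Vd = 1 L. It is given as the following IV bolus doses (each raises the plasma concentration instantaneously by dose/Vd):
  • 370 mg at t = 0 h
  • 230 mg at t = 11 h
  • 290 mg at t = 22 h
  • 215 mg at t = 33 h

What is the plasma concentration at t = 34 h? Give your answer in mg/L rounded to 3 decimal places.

k = ln 2 / 21 = 0.03301 per h
Dose 1 (370 mg at t=0 h): 370·exp(−0.03301·34) = 120.454 mg/L
Dose 2 (230 mg at t=11 h): 230·exp(−0.03301·23) = 107.654 mg/L
Dose 3 (290 mg at t=22 h): 290·exp(−0.03301·12) = 195.156 mg/L
Dose 4 (215 mg at t=33 h): 215·exp(−0.03301·1) = 208.019 mg/L
C(34) = 120.454 + 107.654 + 195.156 + 208.019 = 631.282 mg/L

631.282 mg/L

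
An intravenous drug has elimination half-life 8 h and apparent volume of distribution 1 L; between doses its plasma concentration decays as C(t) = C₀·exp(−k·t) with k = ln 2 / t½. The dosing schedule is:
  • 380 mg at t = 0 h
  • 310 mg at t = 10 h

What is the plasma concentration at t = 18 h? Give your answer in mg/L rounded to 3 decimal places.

k = ln 2 / 8 = 0.08664 per h
Dose 1 (380 mg at t=0 h): 380·exp(−0.08664·18) = 79.885 mg/L
Dose 2 (310 mg at t=10 h): 310·exp(−0.08664·8) = 155.000 mg/L
C(18) = 79.885 + 155.000 = 234.885 mg/L

234.885 mg/L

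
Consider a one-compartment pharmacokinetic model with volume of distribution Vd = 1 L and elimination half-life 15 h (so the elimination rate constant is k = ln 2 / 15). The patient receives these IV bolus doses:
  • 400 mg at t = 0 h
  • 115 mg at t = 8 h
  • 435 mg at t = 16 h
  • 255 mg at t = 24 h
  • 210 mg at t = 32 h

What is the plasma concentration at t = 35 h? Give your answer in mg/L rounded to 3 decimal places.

629.391 mg/L

k = ln 2 / 15 = 0.04621 per h
Dose 1 (400 mg at t=0 h): 400·exp(−0.04621·35) = 79.370 mg/L
Dose 2 (115 mg at t=8 h): 115·exp(−0.04621·27) = 33.025 mg/L
Dose 3 (435 mg at t=16 h): 435·exp(−0.04621·19) = 180.794 mg/L
Dose 4 (255 mg at t=24 h): 255·exp(−0.04621·11) = 153.386 mg/L
Dose 5 (210 mg at t=32 h): 210·exp(−0.04621·3) = 182.816 mg/L
C(35) = 79.370 + 33.025 + 180.794 + 153.386 + 182.816 = 629.391 mg/L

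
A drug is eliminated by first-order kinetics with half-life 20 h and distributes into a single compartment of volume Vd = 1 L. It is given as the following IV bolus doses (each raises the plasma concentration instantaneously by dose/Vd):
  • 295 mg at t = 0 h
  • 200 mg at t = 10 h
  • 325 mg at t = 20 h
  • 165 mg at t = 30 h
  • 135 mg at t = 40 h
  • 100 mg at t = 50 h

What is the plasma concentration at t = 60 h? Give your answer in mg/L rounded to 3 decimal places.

350.027 mg/L

k = ln 2 / 20 = 0.03466 per h
Dose 1 (295 mg at t=0 h): 295·exp(−0.03466·60) = 36.875 mg/L
Dose 2 (200 mg at t=10 h): 200·exp(−0.03466·50) = 35.355 mg/L
Dose 3 (325 mg at t=20 h): 325·exp(−0.03466·40) = 81.250 mg/L
Dose 4 (165 mg at t=30 h): 165·exp(−0.03466·30) = 58.336 mg/L
Dose 5 (135 mg at t=40 h): 135·exp(−0.03466·20) = 67.500 mg/L
Dose 6 (100 mg at t=50 h): 100·exp(−0.03466·10) = 70.711 mg/L
C(60) = 36.875 + 35.355 + 81.250 + 58.336 + 67.500 + 70.711 = 350.027 mg/L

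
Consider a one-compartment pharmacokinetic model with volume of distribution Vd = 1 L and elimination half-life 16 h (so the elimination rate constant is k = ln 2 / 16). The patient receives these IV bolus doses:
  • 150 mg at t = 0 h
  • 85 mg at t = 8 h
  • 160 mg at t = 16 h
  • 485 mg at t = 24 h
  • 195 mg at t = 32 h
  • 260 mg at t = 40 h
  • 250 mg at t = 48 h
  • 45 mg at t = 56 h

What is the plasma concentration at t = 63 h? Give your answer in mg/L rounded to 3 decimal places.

438.719 mg/L

k = ln 2 / 16 = 0.04332 per h
Dose 1 (150 mg at t=0 h): 150·exp(−0.04332·63) = 9.790 mg/L
Dose 2 (85 mg at t=8 h): 85·exp(−0.04332·55) = 7.846 mg/L
Dose 3 (160 mg at t=16 h): 160·exp(−0.04332·47) = 20.885 mg/L
Dose 4 (485 mg at t=24 h): 485·exp(−0.04332·39) = 89.533 mg/L
Dose 5 (195 mg at t=32 h): 195·exp(−0.04332·31) = 50.908 mg/L
Dose 6 (260 mg at t=40 h): 260·exp(−0.04332·23) = 95.994 mg/L
Dose 7 (250 mg at t=48 h): 250·exp(−0.04332·15) = 130.534 mg/L
Dose 8 (45 mg at t=56 h): 45·exp(−0.04332·7) = 33.229 mg/L
C(63) = 9.790 + 7.846 + 20.885 + 89.533 + 50.908 + 95.994 + 130.534 + 33.229 = 438.719 mg/L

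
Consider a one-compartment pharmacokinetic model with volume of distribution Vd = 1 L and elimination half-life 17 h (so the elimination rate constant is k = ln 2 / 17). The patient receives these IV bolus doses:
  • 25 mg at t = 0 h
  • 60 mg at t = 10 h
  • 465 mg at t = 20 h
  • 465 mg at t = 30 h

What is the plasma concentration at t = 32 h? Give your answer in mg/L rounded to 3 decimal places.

k = ln 2 / 17 = 0.04077 per h
Dose 1 (25 mg at t=0 h): 25·exp(−0.04077·32) = 6.781 mg/L
Dose 2 (60 mg at t=10 h): 60·exp(−0.04077·22) = 24.467 mg/L
Dose 3 (465 mg at t=20 h): 465·exp(−0.04077·12) = 285.076 mg/L
Dose 4 (465 mg at t=30 h): 465·exp(−0.04077·2) = 428.586 mg/L
C(32) = 6.781 + 24.467 + 285.076 + 428.586 = 744.910 mg/L

744.910 mg/L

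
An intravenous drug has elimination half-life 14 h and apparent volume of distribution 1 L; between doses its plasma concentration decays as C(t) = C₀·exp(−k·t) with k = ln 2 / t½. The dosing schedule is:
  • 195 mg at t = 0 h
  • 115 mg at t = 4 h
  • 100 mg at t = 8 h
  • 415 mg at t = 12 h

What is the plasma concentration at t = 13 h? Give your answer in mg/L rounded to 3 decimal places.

k = ln 2 / 14 = 0.04951 per h
Dose 1 (195 mg at t=0 h): 195·exp(−0.04951·13) = 102.449 mg/L
Dose 2 (115 mg at t=4 h): 115·exp(−0.04951·9) = 73.651 mg/L
Dose 3 (100 mg at t=8 h): 100·exp(−0.04951·5) = 78.071 mg/L
Dose 4 (415 mg at t=12 h): 415·exp(−0.04951·1) = 394.953 mg/L
C(13) = 102.449 + 73.651 + 78.071 + 394.953 = 649.124 mg/L

649.124 mg/L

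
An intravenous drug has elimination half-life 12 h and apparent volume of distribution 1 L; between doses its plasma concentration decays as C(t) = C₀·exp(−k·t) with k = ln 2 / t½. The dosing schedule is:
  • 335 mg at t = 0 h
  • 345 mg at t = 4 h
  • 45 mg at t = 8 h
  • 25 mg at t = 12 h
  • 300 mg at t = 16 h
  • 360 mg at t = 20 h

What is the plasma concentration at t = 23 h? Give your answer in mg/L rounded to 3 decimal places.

k = ln 2 / 12 = 0.05776 per h
Dose 1 (335 mg at t=0 h): 335·exp(−0.05776·23) = 88.730 mg/L
Dose 2 (345 mg at t=4 h): 345·exp(−0.05776·19) = 115.130 mg/L
Dose 3 (45 mg at t=8 h): 45·exp(−0.05776·15) = 18.920 mg/L
Dose 4 (25 mg at t=12 h): 25·exp(−0.05776·11) = 13.243 mg/L
Dose 5 (300 mg at t=16 h): 300·exp(−0.05776·7) = 200.226 mg/L
Dose 6 (360 mg at t=20 h): 360·exp(−0.05776·3) = 302.723 mg/L
C(23) = 88.730 + 115.130 + 18.920 + 13.243 + 200.226 + 302.723 = 738.972 mg/L

738.972 mg/L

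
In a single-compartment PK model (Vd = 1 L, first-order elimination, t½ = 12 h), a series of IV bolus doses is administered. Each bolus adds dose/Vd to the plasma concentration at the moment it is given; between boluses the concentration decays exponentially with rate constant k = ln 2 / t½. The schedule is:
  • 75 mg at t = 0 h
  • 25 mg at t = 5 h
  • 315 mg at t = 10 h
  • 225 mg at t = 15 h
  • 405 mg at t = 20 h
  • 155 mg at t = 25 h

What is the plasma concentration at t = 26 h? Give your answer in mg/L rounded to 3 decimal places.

701.013 mg/L

k = ln 2 / 12 = 0.05776 per h
Dose 1 (75 mg at t=0 h): 75·exp(−0.05776·26) = 16.704 mg/L
Dose 2 (25 mg at t=5 h): 25·exp(−0.05776·21) = 7.433 mg/L
Dose 3 (315 mg at t=10 h): 315·exp(−0.05776·16) = 125.008 mg/L
Dose 4 (225 mg at t=15 h): 225·exp(−0.05776·11) = 119.190 mg/L
Dose 5 (405 mg at t=20 h): 405·exp(−0.05776·6) = 286.378 mg/L
Dose 6 (155 mg at t=25 h): 155·exp(−0.05776·1) = 146.301 mg/L
C(26) = 16.704 + 7.433 + 125.008 + 119.190 + 286.378 + 146.301 = 701.013 mg/L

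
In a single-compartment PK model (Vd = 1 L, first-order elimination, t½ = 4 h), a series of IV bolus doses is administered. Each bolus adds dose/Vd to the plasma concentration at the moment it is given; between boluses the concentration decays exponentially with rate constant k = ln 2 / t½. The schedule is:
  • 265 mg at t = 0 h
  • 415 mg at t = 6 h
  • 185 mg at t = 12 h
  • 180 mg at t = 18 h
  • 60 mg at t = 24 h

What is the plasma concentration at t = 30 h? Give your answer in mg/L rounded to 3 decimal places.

59.837 mg/L

k = ln 2 / 4 = 0.17329 per h
Dose 1 (265 mg at t=0 h): 265·exp(−0.17329·30) = 1.464 mg/L
Dose 2 (415 mg at t=6 h): 415·exp(−0.17329·24) = 6.484 mg/L
Dose 3 (185 mg at t=12 h): 185·exp(−0.17329·18) = 8.176 mg/L
Dose 4 (180 mg at t=18 h): 180·exp(−0.17329·12) = 22.500 mg/L
Dose 5 (60 mg at t=24 h): 60·exp(−0.17329·6) = 21.213 mg/L
C(30) = 1.464 + 6.484 + 8.176 + 22.500 + 21.213 = 59.837 mg/L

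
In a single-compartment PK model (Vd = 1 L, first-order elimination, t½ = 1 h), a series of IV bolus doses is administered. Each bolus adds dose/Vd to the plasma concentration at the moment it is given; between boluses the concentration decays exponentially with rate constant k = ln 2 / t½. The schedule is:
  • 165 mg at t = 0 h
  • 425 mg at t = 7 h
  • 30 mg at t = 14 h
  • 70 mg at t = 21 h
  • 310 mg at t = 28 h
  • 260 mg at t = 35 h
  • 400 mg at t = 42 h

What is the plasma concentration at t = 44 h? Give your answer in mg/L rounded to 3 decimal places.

100.513 mg/L

k = ln 2 / 1 = 0.69315 per h
Dose 1 (165 mg at t=0 h): 165·exp(−0.69315·44) = 0.000 mg/L
Dose 2 (425 mg at t=7 h): 425·exp(−0.69315·37) = 0.000 mg/L
Dose 3 (30 mg at t=14 h): 30·exp(−0.69315·30) = 0.000 mg/L
Dose 4 (70 mg at t=21 h): 70·exp(−0.69315·23) = 0.000 mg/L
Dose 5 (310 mg at t=28 h): 310·exp(−0.69315·16) = 0.005 mg/L
Dose 6 (260 mg at t=35 h): 260·exp(−0.69315·9) = 0.508 mg/L
Dose 7 (400 mg at t=42 h): 400·exp(−0.69315·2) = 100.000 mg/L
C(44) = 0.000 + 0.000 + 0.000 + 0.000 + 0.005 + 0.508 + 100.000 = 100.513 mg/L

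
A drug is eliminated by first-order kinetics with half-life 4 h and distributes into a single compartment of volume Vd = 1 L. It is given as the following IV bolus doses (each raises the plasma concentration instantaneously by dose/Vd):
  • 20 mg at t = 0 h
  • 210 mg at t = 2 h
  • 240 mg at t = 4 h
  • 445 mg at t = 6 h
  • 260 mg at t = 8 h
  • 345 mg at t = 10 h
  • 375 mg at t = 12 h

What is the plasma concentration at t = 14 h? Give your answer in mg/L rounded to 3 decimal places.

k = ln 2 / 4 = 0.17329 per h
Dose 1 (20 mg at t=0 h): 20·exp(−0.17329·14) = 1.768 mg/L
Dose 2 (210 mg at t=2 h): 210·exp(−0.17329·12) = 26.250 mg/L
Dose 3 (240 mg at t=4 h): 240·exp(−0.17329·10) = 42.426 mg/L
Dose 4 (445 mg at t=6 h): 445·exp(−0.17329·8) = 111.250 mg/L
Dose 5 (260 mg at t=8 h): 260·exp(−0.17329·6) = 91.924 mg/L
Dose 6 (345 mg at t=10 h): 345·exp(−0.17329·4) = 172.500 mg/L
Dose 7 (375 mg at t=12 h): 375·exp(−0.17329·2) = 265.165 mg/L
C(14) = 1.768 + 26.250 + 42.426 + 111.250 + 91.924 + 172.500 + 265.165 = 711.283 mg/L

711.283 mg/L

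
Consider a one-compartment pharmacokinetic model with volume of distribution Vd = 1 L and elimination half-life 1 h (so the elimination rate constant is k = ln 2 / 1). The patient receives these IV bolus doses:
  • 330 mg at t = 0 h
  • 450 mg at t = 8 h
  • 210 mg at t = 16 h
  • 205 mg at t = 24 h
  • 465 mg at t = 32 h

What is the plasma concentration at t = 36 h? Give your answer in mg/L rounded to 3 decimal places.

29.113 mg/L

k = ln 2 / 1 = 0.69315 per h
Dose 1 (330 mg at t=0 h): 330·exp(−0.69315·36) = 0.000 mg/L
Dose 2 (450 mg at t=8 h): 450·exp(−0.69315·28) = 0.000 mg/L
Dose 3 (210 mg at t=16 h): 210·exp(−0.69315·20) = 0.000 mg/L
Dose 4 (205 mg at t=24 h): 205·exp(−0.69315·12) = 0.050 mg/L
Dose 5 (465 mg at t=32 h): 465·exp(−0.69315·4) = 29.062 mg/L
C(36) = 0.000 + 0.000 + 0.000 + 0.050 + 29.062 = 29.113 mg/L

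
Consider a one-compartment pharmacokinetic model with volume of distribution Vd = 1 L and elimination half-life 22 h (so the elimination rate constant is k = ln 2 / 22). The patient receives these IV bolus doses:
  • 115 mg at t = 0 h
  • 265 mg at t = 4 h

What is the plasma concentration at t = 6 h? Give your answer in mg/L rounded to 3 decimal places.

k = ln 2 / 22 = 0.03151 per h
Dose 1 (115 mg at t=0 h): 115·exp(−0.03151·6) = 95.192 mg/L
Dose 2 (265 mg at t=4 h): 265·exp(−0.03151·2) = 248.817 mg/L
C(6) = 95.192 + 248.817 = 344.008 mg/L

344.008 mg/L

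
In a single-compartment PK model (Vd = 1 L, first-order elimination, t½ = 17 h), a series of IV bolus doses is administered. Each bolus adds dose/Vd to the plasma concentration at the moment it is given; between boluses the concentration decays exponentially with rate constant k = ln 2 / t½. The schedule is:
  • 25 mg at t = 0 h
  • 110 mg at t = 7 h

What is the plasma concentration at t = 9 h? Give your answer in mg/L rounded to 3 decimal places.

118.707 mg/L

k = ln 2 / 17 = 0.04077 per h
Dose 1 (25 mg at t=0 h): 25·exp(−0.04077·9) = 17.321 mg/L
Dose 2 (110 mg at t=7 h): 110·exp(−0.04077·2) = 101.386 mg/L
C(9) = 17.321 + 101.386 = 118.707 mg/L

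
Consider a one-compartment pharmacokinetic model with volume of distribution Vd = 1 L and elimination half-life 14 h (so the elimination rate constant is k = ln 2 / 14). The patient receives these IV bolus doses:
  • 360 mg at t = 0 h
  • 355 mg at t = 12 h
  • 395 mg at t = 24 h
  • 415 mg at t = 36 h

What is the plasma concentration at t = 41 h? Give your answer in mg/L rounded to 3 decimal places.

625.981 mg/L

k = ln 2 / 14 = 0.04951 per h
Dose 1 (360 mg at t=0 h): 360·exp(−0.04951·41) = 47.284 mg/L
Dose 2 (355 mg at t=12 h): 355·exp(−0.04951·29) = 84.463 mg/L
Dose 3 (395 mg at t=24 h): 395·exp(−0.04951·17) = 170.240 mg/L
Dose 4 (415 mg at t=36 h): 415·exp(−0.04951·5) = 323.994 mg/L
C(41) = 47.284 + 84.463 + 170.240 + 323.994 = 625.981 mg/L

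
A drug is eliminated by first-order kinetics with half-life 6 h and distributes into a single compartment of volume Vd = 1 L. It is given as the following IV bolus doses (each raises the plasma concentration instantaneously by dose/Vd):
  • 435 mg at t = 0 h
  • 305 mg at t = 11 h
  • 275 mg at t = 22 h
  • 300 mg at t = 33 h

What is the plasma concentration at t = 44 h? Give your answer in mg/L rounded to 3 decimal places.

k = ln 2 / 6 = 0.11552 per h
Dose 1 (435 mg at t=0 h): 435·exp(−0.11552·44) = 2.697 mg/L
Dose 2 (305 mg at t=11 h): 305·exp(−0.11552·33) = 6.740 mg/L
Dose 3 (275 mg at t=22 h): 275·exp(−0.11552·22) = 21.655 mg/L
Dose 4 (300 mg at t=33 h): 300·exp(−0.11552·11) = 84.185 mg/L
C(44) = 2.697 + 6.740 + 21.655 + 84.185 = 115.276 mg/L

115.276 mg/L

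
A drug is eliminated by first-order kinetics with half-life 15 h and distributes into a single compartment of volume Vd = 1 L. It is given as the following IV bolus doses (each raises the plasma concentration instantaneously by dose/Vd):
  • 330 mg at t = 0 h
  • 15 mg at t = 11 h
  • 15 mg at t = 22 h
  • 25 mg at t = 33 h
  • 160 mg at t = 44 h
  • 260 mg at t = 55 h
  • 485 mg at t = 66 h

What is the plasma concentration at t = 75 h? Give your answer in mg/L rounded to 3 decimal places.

k = ln 2 / 15 = 0.04621 per h
Dose 1 (330 mg at t=0 h): 330·exp(−0.04621·75) = 10.313 mg/L
Dose 2 (15 mg at t=11 h): 15·exp(−0.04621·64) = 0.779 mg/L
Dose 3 (15 mg at t=22 h): 15·exp(−0.04621·53) = 1.296 mg/L
Dose 4 (25 mg at t=33 h): 25·exp(−0.04621·42) = 3.590 mg/L
Dose 5 (160 mg at t=44 h): 160·exp(−0.04621·31) = 38.194 mg/L
Dose 6 (260 mg at t=55 h): 260·exp(−0.04621·20) = 103.181 mg/L
Dose 7 (485 mg at t=66 h): 485·exp(−0.04621·9) = 319.981 mg/L
C(75) = 10.313 + 0.779 + 1.296 + 3.590 + 38.194 + 103.181 + 319.981 = 477.332 mg/L

477.332 mg/L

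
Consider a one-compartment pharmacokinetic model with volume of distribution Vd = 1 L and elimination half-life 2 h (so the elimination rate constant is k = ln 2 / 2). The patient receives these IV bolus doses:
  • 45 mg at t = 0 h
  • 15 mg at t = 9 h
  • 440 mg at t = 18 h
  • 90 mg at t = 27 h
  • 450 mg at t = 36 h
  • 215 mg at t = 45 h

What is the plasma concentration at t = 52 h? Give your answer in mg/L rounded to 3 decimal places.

20.780 mg/L

k = ln 2 / 2 = 0.34657 per h
Dose 1 (45 mg at t=0 h): 45·exp(−0.34657·52) = 0.000 mg/L
Dose 2 (15 mg at t=9 h): 15·exp(−0.34657·43) = 0.000 mg/L
Dose 3 (440 mg at t=18 h): 440·exp(−0.34657·34) = 0.003 mg/L
Dose 4 (90 mg at t=27 h): 90·exp(−0.34657·25) = 0.016 mg/L
Dose 5 (450 mg at t=36 h): 450·exp(−0.34657·16) = 1.758 mg/L
Dose 6 (215 mg at t=45 h): 215·exp(−0.34657·7) = 19.003 mg/L
C(52) = 0.000 + 0.000 + 0.003 + 0.016 + 1.758 + 19.003 = 20.780 mg/L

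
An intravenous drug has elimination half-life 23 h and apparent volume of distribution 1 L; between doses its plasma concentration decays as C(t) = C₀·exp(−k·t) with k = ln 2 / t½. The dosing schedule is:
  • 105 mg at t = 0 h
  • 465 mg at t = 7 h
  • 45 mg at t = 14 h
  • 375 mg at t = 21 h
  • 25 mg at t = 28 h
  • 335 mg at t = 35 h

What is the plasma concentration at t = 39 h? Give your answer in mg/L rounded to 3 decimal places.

k = ln 2 / 23 = 0.03014 per h
Dose 1 (105 mg at t=0 h): 105·exp(−0.03014·39) = 32.415 mg/L
Dose 2 (465 mg at t=7 h): 465·exp(−0.03014·32) = 177.267 mg/L
Dose 3 (45 mg at t=14 h): 45·exp(−0.03014·25) = 21.184 mg/L
Dose 4 (375 mg at t=21 h): 375·exp(−0.03014·18) = 217.993 mg/L
Dose 5 (25 mg at t=28 h): 25·exp(−0.03014·11) = 17.946 mg/L
Dose 6 (335 mg at t=35 h): 335·exp(−0.03014·4) = 296.956 mg/L
C(39) = 32.415 + 177.267 + 21.184 + 217.993 + 17.946 + 296.956 = 763.761 mg/L

763.761 mg/L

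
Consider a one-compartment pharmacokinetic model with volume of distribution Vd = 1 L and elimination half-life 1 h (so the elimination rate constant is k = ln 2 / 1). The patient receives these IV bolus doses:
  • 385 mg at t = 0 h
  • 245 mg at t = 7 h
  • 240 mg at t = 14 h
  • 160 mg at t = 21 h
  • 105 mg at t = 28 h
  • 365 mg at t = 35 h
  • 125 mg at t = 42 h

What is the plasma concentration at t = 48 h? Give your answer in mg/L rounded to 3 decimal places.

k = ln 2 / 1 = 0.69315 per h
Dose 1 (385 mg at t=0 h): 385·exp(−0.69315·48) = 0.000 mg/L
Dose 2 (245 mg at t=7 h): 245·exp(−0.69315·41) = 0.000 mg/L
Dose 3 (240 mg at t=14 h): 240·exp(−0.69315·34) = 0.000 mg/L
Dose 4 (160 mg at t=21 h): 160·exp(−0.69315·27) = 0.000 mg/L
Dose 5 (105 mg at t=28 h): 105·exp(−0.69315·20) = 0.000 mg/L
Dose 6 (365 mg at t=35 h): 365·exp(−0.69315·13) = 0.045 mg/L
Dose 7 (125 mg at t=42 h): 125·exp(−0.69315·6) = 1.953 mg/L
C(48) = 0.000 + 0.000 + 0.000 + 0.000 + 0.000 + 0.045 + 1.953 = 1.998 mg/L

1.998 mg/L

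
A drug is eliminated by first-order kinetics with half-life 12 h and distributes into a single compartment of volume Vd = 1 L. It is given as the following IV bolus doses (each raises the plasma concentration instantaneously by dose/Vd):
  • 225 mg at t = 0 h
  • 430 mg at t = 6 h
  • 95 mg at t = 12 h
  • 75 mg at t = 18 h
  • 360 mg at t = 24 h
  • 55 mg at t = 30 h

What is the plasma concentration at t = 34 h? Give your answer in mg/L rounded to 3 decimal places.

419.011 mg/L

k = ln 2 / 12 = 0.05776 per h
Dose 1 (225 mg at t=0 h): 225·exp(−0.05776·34) = 31.569 mg/L
Dose 2 (430 mg at t=6 h): 430·exp(−0.05776·28) = 85.323 mg/L
Dose 3 (95 mg at t=12 h): 95·exp(−0.05776·22) = 26.658 mg/L
Dose 4 (75 mg at t=18 h): 75·exp(−0.05776·16) = 29.764 mg/L
Dose 5 (360 mg at t=24 h): 360·exp(−0.05776·10) = 202.043 mg/L
Dose 6 (55 mg at t=30 h): 55·exp(−0.05776·4) = 43.654 mg/L
C(34) = 31.569 + 85.323 + 26.658 + 29.764 + 202.043 + 43.654 = 419.011 mg/L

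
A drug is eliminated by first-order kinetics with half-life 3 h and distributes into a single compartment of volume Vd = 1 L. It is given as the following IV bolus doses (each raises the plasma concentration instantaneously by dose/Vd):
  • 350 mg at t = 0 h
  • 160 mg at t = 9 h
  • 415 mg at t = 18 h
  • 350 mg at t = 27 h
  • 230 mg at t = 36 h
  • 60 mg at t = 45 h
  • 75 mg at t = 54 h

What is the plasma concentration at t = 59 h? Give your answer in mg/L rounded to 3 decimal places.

27.367 mg/L

k = ln 2 / 3 = 0.23105 per h
Dose 1 (350 mg at t=0 h): 350·exp(−0.23105·59) = 0.000 mg/L
Dose 2 (160 mg at t=9 h): 160·exp(−0.23105·50) = 0.002 mg/L
Dose 3 (415 mg at t=18 h): 415·exp(−0.23105·41) = 0.032 mg/L
Dose 4 (350 mg at t=27 h): 350·exp(−0.23105·32) = 0.215 mg/L
Dose 5 (230 mg at t=36 h): 230·exp(−0.23105·23) = 1.132 mg/L
Dose 6 (60 mg at t=45 h): 60·exp(−0.23105·14) = 2.362 mg/L
Dose 7 (75 mg at t=54 h): 75·exp(−0.23105·5) = 23.624 mg/L
C(59) = 0.000 + 0.002 + 0.032 + 0.215 + 1.132 + 2.362 + 23.624 = 27.367 mg/L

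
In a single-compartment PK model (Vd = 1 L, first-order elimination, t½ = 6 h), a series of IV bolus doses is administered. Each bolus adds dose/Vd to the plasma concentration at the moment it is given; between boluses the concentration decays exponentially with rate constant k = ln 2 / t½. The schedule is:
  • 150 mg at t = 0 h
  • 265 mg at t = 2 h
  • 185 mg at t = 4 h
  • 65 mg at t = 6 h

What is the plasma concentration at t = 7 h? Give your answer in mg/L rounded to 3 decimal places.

k = ln 2 / 6 = 0.11552 per h
Dose 1 (150 mg at t=0 h): 150·exp(−0.11552·7) = 66.817 mg/L
Dose 2 (265 mg at t=2 h): 265·exp(−0.11552·5) = 148.726 mg/L
Dose 3 (185 mg at t=4 h): 185·exp(−0.11552·3) = 130.815 mg/L
Dose 4 (65 mg at t=6 h): 65·exp(−0.11552·1) = 57.908 mg/L
C(7) = 66.817 + 148.726 + 130.815 + 57.908 = 404.267 mg/L

404.267 mg/L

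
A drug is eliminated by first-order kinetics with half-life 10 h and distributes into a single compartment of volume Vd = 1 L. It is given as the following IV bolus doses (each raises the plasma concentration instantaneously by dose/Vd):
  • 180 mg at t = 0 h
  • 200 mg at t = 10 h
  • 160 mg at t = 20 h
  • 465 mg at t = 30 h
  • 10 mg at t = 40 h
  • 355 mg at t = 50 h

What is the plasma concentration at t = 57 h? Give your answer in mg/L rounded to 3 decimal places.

316.635 mg/L

k = ln 2 / 10 = 0.06931 per h
Dose 1 (180 mg at t=0 h): 180·exp(−0.06931·57) = 3.463 mg/L
Dose 2 (200 mg at t=10 h): 200·exp(−0.06931·47) = 7.695 mg/L
Dose 3 (160 mg at t=20 h): 160·exp(−0.06931·37) = 12.311 mg/L
Dose 4 (465 mg at t=30 h): 465·exp(−0.06931·27) = 71.560 mg/L
Dose 5 (10 mg at t=40 h): 10·exp(−0.06931·17) = 3.078 mg/L
Dose 6 (355 mg at t=50 h): 355·exp(−0.06931·7) = 218.528 mg/L
C(57) = 3.463 + 7.695 + 12.311 + 71.560 + 3.078 + 218.528 = 316.635 mg/L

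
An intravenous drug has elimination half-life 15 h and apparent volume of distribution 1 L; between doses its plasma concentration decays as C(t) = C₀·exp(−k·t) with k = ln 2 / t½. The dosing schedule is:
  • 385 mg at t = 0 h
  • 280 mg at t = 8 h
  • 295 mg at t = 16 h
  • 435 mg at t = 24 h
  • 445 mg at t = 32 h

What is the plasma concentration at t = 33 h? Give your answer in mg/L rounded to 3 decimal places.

1018.362 mg/L

k = ln 2 / 15 = 0.04621 per h
Dose 1 (385 mg at t=0 h): 385·exp(−0.04621·33) = 83.790 mg/L
Dose 2 (280 mg at t=8 h): 280·exp(−0.04621·25) = 88.194 mg/L
Dose 3 (295 mg at t=16 h): 295·exp(−0.04621·17) = 134.479 mg/L
Dose 4 (435 mg at t=24 h): 435·exp(−0.04621·9) = 286.993 mg/L
Dose 5 (445 mg at t=32 h): 445·exp(−0.04621·1) = 424.905 mg/L
C(33) = 83.790 + 88.194 + 134.479 + 286.993 + 424.905 = 1018.362 mg/L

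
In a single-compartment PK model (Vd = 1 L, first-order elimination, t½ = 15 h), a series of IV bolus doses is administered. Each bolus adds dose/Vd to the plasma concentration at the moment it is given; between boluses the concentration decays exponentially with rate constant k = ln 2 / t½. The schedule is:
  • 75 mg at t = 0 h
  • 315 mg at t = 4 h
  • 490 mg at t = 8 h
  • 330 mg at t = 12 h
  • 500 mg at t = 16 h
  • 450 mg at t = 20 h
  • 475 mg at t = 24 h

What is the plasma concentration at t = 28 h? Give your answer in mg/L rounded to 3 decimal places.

k = ln 2 / 15 = 0.04621 per h
Dose 1 (75 mg at t=0 h): 75·exp(−0.04621·28) = 20.565 mg/L
Dose 2 (315 mg at t=4 h): 315·exp(−0.04621·24) = 103.911 mg/L
Dose 3 (490 mg at t=8 h): 490·exp(−0.04621·20) = 194.457 mg/L
Dose 4 (330 mg at t=12 h): 330·exp(−0.04621·16) = 157.549 mg/L
Dose 5 (500 mg at t=16 h): 500·exp(−0.04621·12) = 287.175 mg/L
Dose 6 (450 mg at t=20 h): 450·exp(−0.04621·8) = 310.930 mg/L
Dose 7 (475 mg at t=24 h): 475·exp(−0.04621·4) = 394.838 mg/L
C(28) = 20.565 + 103.911 + 194.457 + 157.549 + 287.175 + 310.930 + 394.838 = 1469.425 mg/L

1469.425 mg/L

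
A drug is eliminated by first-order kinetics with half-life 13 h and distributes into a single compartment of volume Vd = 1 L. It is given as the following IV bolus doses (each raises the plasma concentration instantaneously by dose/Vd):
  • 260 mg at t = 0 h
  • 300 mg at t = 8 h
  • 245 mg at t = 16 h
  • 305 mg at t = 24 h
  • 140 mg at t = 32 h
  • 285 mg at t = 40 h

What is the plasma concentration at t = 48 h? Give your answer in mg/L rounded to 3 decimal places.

430.665 mg/L

k = ln 2 / 13 = 0.05332 per h
Dose 1 (260 mg at t=0 h): 260·exp(−0.05332·48) = 20.113 mg/L
Dose 2 (300 mg at t=8 h): 300·exp(−0.05332·40) = 35.553 mg/L
Dose 3 (245 mg at t=16 h): 245·exp(−0.05332·32) = 44.480 mg/L
Dose 4 (305 mg at t=24 h): 305·exp(−0.05332·24) = 84.831 mg/L
Dose 5 (140 mg at t=32 h): 140·exp(−0.05332·16) = 59.653 mg/L
Dose 6 (285 mg at t=40 h): 285·exp(−0.05332·8) = 186.035 mg/L
C(48) = 20.113 + 35.553 + 44.480 + 84.831 + 59.653 + 186.035 = 430.665 mg/L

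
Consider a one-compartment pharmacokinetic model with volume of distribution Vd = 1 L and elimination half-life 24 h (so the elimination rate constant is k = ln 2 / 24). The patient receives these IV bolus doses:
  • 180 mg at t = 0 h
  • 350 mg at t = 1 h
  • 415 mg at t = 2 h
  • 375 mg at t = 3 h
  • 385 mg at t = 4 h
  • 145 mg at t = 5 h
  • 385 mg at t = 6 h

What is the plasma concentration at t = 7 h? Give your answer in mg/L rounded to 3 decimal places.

k = ln 2 / 24 = 0.02888 per h
Dose 1 (180 mg at t=0 h): 180·exp(−0.02888·7) = 147.052 mg/L
Dose 2 (350 mg at t=1 h): 350·exp(−0.02888·6) = 294.314 mg/L
Dose 3 (415 mg at t=2 h): 415·exp(−0.02888·5) = 359.198 mg/L
Dose 4 (375 mg at t=3 h): 375·exp(−0.02888·4) = 334.087 mg/L
Dose 5 (385 mg at t=4 h): 385·exp(−0.02888·3) = 353.047 mg/L
Dose 6 (145 mg at t=5 h): 145·exp(−0.02888·2) = 136.862 mg/L
Dose 7 (385 mg at t=6 h): 385·exp(−0.02888·1) = 374.040 mg/L
C(7) = 147.052 + 294.314 + 359.198 + 334.087 + 353.047 + 136.862 + 374.040 = 1998.599 mg/L

1998.599 mg/L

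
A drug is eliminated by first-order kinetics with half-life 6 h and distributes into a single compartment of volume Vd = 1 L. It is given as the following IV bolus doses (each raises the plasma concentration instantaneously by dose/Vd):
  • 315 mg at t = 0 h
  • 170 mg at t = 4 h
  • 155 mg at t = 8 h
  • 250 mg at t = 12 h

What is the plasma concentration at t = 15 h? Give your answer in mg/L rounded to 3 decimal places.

k = ln 2 / 6 = 0.11552 per h
Dose 1 (315 mg at t=0 h): 315·exp(−0.11552·15) = 55.685 mg/L
Dose 2 (170 mg at t=4 h): 170·exp(−0.11552·11) = 47.705 mg/L
Dose 3 (155 mg at t=8 h): 155·exp(−0.11552·7) = 69.045 mg/L
Dose 4 (250 mg at t=12 h): 250·exp(−0.11552·3) = 176.777 mg/L
C(15) = 55.685 + 47.705 + 69.045 + 176.777 = 349.211 mg/L

349.211 mg/L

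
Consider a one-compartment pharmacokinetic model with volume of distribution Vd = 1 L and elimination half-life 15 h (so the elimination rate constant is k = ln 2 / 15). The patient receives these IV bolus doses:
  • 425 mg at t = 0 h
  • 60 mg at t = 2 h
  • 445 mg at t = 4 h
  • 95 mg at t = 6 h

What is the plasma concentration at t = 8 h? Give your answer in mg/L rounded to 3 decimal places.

795.642 mg/L

k = ln 2 / 15 = 0.04621 per h
Dose 1 (425 mg at t=0 h): 425·exp(−0.04621·8) = 293.656 mg/L
Dose 2 (60 mg at t=2 h): 60·exp(−0.04621·6) = 45.471 mg/L
Dose 3 (445 mg at t=4 h): 445·exp(−0.04621·4) = 369.901 mg/L
Dose 4 (95 mg at t=6 h): 95·exp(−0.04621·2) = 86.614 mg/L
C(8) = 293.656 + 45.471 + 369.901 + 86.614 = 795.642 mg/L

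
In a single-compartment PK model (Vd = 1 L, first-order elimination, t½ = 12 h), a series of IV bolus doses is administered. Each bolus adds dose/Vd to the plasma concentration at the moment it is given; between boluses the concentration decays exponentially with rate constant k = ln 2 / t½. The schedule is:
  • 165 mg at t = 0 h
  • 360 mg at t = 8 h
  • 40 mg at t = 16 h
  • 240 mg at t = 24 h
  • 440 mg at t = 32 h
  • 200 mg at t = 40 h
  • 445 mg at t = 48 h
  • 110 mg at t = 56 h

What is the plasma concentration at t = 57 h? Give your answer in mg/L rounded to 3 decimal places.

k = ln 2 / 12 = 0.05776 per h
Dose 1 (165 mg at t=0 h): 165·exp(−0.05776·57) = 6.132 mg/L
Dose 2 (360 mg at t=8 h): 360·exp(−0.05776·49) = 21.237 mg/L
Dose 3 (40 mg at t=16 h): 40·exp(−0.05776·41) = 3.746 mg/L
Dose 4 (240 mg at t=24 h): 240·exp(−0.05776·33) = 35.676 mg/L
Dose 5 (440 mg at t=32 h): 440·exp(−0.05776·25) = 103.826 mg/L
Dose 6 (200 mg at t=40 h): 200·exp(−0.05776·17) = 74.915 mg/L
Dose 7 (445 mg at t=48 h): 445·exp(−0.05776·9) = 264.599 mg/L
Dose 8 (110 mg at t=56 h): 110·exp(−0.05776·1) = 103.826 mg/L
C(57) = 6.132 + 21.237 + 3.746 + 35.676 + 103.826 + 74.915 + 264.599 + 103.826 = 613.957 mg/L

613.957 mg/L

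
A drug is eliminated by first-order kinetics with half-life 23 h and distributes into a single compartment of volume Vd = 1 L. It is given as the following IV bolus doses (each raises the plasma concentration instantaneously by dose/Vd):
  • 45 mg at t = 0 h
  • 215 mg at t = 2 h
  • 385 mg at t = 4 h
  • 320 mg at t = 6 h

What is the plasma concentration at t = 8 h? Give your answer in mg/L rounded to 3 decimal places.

k = ln 2 / 23 = 0.03014 per h
Dose 1 (45 mg at t=0 h): 45·exp(−0.03014·8) = 35.360 mg/L
Dose 2 (215 mg at t=2 h): 215·exp(−0.03014·6) = 179.436 mg/L
Dose 3 (385 mg at t=4 h): 385·exp(−0.03014·4) = 341.278 mg/L
Dose 4 (320 mg at t=6 h): 320·exp(−0.03014·2) = 301.282 mg/L
C(8) = 35.360 + 179.436 + 341.278 + 301.282 = 857.355 mg/L

857.355 mg/L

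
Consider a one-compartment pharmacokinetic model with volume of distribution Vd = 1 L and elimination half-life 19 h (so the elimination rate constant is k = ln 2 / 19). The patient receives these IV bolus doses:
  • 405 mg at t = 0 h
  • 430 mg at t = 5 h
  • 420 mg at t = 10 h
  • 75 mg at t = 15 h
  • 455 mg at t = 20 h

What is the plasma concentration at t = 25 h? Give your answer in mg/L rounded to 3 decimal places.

1044.190 mg/L

k = ln 2 / 19 = 0.03648 per h
Dose 1 (405 mg at t=0 h): 405·exp(−0.03648·25) = 162.691 mg/L
Dose 2 (430 mg at t=5 h): 430·exp(−0.03648·20) = 207.298 mg/L
Dose 3 (420 mg at t=10 h): 420·exp(−0.03648·15) = 242.993 mg/L
Dose 4 (75 mg at t=15 h): 75·exp(−0.03648·10) = 52.074 mg/L
Dose 5 (455 mg at t=20 h): 455·exp(−0.03648·5) = 379.134 mg/L
C(25) = 162.691 + 207.298 + 242.993 + 52.074 + 379.134 = 1044.190 mg/L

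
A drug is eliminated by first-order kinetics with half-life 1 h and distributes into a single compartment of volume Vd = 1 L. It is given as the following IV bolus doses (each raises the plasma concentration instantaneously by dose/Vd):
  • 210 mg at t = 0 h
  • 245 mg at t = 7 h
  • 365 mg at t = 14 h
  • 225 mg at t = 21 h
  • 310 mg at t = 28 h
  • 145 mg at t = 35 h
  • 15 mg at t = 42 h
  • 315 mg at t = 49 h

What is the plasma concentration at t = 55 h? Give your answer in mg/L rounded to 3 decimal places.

4.924 mg/L

k = ln 2 / 1 = 0.69315 per h
Dose 1 (210 mg at t=0 h): 210·exp(−0.69315·55) = 0.000 mg/L
Dose 2 (245 mg at t=7 h): 245·exp(−0.69315·48) = 0.000 mg/L
Dose 3 (365 mg at t=14 h): 365·exp(−0.69315·41) = 0.000 mg/L
Dose 4 (225 mg at t=21 h): 225·exp(−0.69315·34) = 0.000 mg/L
Dose 5 (310 mg at t=28 h): 310·exp(−0.69315·27) = 0.000 mg/L
Dose 6 (145 mg at t=35 h): 145·exp(−0.69315·20) = 0.000 mg/L
Dose 7 (15 mg at t=42 h): 15·exp(−0.69315·13) = 0.002 mg/L
Dose 8 (315 mg at t=49 h): 315·exp(−0.69315·6) = 4.922 mg/L
C(55) = 0.000 + 0.000 + 0.000 + 0.000 + 0.000 + 0.000 + 0.002 + 4.922 = 4.924 mg/L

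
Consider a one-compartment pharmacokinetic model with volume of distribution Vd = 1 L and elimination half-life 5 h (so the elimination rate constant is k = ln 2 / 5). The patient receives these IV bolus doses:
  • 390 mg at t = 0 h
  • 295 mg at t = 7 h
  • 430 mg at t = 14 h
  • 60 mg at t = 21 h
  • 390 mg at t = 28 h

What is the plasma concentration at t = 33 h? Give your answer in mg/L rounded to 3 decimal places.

249.285 mg/L

k = ln 2 / 5 = 0.13863 per h
Dose 1 (390 mg at t=0 h): 390·exp(−0.13863·33) = 4.020 mg/L
Dose 2 (295 mg at t=7 h): 295·exp(−0.13863·26) = 8.025 mg/L
Dose 3 (430 mg at t=14 h): 430·exp(−0.13863·19) = 30.871 mg/L
Dose 4 (60 mg at t=21 h): 60·exp(−0.13863·12) = 11.368 mg/L
Dose 5 (390 mg at t=28 h): 390·exp(−0.13863·5) = 195.000 mg/L
C(33) = 4.020 + 8.025 + 30.871 + 11.368 + 195.000 = 249.285 mg/L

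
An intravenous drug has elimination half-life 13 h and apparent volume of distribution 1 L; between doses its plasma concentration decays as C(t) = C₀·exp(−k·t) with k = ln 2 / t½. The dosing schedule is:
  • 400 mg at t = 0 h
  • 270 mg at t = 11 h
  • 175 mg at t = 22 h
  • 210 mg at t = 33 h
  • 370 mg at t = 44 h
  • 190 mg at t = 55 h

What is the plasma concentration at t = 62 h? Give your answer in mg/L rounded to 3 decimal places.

370.469 mg/L

k = ln 2 / 13 = 0.05332 per h
Dose 1 (400 mg at t=0 h): 400·exp(−0.05332·62) = 14.668 mg/L
Dose 2 (270 mg at t=11 h): 270·exp(−0.05332·51) = 17.799 mg/L
Dose 3 (175 mg at t=22 h): 175·exp(−0.05332·40) = 20.739 mg/L
Dose 4 (210 mg at t=33 h): 210·exp(−0.05332·29) = 44.739 mg/L
Dose 5 (370 mg at t=44 h): 370·exp(−0.05332·18) = 141.707 mg/L
Dose 6 (190 mg at t=55 h): 190·exp(−0.05332·7) = 130.816 mg/L
C(62) = 14.668 + 17.799 + 20.739 + 44.739 + 141.707 + 130.816 = 370.469 mg/L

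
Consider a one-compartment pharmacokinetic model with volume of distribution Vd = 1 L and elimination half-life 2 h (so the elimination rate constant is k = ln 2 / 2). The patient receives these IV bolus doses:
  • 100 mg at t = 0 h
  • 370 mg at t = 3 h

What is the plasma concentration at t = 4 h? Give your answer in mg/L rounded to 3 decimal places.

k = ln 2 / 2 = 0.34657 per h
Dose 1 (100 mg at t=0 h): 100·exp(−0.34657·4) = 25.000 mg/L
Dose 2 (370 mg at t=3 h): 370·exp(−0.34657·1) = 261.630 mg/L
C(4) = 25.000 + 261.630 = 286.630 mg/L

286.630 mg/L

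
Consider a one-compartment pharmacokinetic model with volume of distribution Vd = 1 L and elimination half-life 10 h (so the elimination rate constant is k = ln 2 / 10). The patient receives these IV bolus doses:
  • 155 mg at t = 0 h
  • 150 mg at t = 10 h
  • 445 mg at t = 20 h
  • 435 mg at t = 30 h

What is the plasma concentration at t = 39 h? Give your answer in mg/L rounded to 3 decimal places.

382.824 mg/L

k = ln 2 / 10 = 0.06931 per h
Dose 1 (155 mg at t=0 h): 155·exp(−0.06931·39) = 10.383 mg/L
Dose 2 (150 mg at t=10 h): 150·exp(−0.06931·29) = 20.096 mg/L
Dose 3 (445 mg at t=20 h): 445·exp(−0.06931·19) = 119.235 mg/L
Dose 4 (435 mg at t=30 h): 435·exp(−0.06931·9) = 233.111 mg/L
C(39) = 10.383 + 20.096 + 119.235 + 233.111 = 382.824 mg/L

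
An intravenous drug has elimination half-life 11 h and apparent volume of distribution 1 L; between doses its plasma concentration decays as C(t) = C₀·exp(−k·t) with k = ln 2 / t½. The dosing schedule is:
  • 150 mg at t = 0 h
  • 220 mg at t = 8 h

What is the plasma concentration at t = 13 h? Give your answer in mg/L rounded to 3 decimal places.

k = ln 2 / 11 = 0.06301 per h
Dose 1 (150 mg at t=0 h): 150·exp(−0.06301·13) = 66.119 mg/L
Dose 2 (220 mg at t=8 h): 220·exp(−0.06301·5) = 160.543 mg/L
C(13) = 66.119 + 160.543 = 226.662 mg/L

226.662 mg/L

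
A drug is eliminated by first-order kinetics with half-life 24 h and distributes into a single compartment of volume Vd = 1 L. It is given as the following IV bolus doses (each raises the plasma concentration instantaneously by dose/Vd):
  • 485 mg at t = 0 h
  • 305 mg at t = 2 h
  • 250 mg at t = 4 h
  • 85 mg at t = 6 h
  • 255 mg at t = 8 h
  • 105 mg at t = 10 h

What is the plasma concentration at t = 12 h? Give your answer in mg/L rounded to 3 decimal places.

1167.626 mg/L

k = ln 2 / 24 = 0.02888 per h
Dose 1 (485 mg at t=0 h): 485·exp(−0.02888·12) = 342.947 mg/L
Dose 2 (305 mg at t=2 h): 305·exp(−0.02888·10) = 228.492 mg/L
Dose 3 (250 mg at t=4 h): 250·exp(−0.02888·8) = 198.425 mg/L
Dose 4 (85 mg at t=6 h): 85·exp(−0.02888·6) = 71.476 mg/L
Dose 5 (255 mg at t=8 h): 255·exp(−0.02888·4) = 227.179 mg/L
Dose 6 (105 mg at t=10 h): 105·exp(−0.02888·2) = 99.107 mg/L
C(12) = 342.947 + 228.492 + 198.425 + 71.476 + 227.179 + 99.107 = 1167.626 mg/L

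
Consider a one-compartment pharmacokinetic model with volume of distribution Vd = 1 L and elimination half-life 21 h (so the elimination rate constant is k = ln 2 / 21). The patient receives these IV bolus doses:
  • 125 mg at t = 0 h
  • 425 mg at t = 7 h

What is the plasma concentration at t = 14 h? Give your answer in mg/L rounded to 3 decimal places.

k = ln 2 / 21 = 0.03301 per h
Dose 1 (125 mg at t=0 h): 125·exp(−0.03301·14) = 78.745 mg/L
Dose 2 (425 mg at t=7 h): 425·exp(−0.03301·7) = 337.323 mg/L
C(14) = 78.745 + 337.323 = 416.068 mg/L

416.068 mg/L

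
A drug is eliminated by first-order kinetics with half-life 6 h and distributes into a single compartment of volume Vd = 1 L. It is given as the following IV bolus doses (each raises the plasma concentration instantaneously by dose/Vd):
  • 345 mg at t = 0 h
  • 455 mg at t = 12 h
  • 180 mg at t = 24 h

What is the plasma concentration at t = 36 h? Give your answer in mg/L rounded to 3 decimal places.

78.828 mg/L

k = ln 2 / 6 = 0.11552 per h
Dose 1 (345 mg at t=0 h): 345·exp(−0.11552·36) = 5.391 mg/L
Dose 2 (455 mg at t=12 h): 455·exp(−0.11552·24) = 28.438 mg/L
Dose 3 (180 mg at t=24 h): 180·exp(−0.11552·12) = 45.000 mg/L
C(36) = 5.391 + 28.438 + 45.000 = 78.828 mg/L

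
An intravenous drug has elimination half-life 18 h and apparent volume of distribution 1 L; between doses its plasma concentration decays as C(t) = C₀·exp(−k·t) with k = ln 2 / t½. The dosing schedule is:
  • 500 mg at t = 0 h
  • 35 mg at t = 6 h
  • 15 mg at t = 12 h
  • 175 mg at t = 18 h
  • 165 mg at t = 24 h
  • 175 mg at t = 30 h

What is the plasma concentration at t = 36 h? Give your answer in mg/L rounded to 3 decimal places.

472.318 mg/L

k = ln 2 / 18 = 0.03851 per h
Dose 1 (500 mg at t=0 h): 500·exp(−0.03851·36) = 125.000 mg/L
Dose 2 (35 mg at t=6 h): 35·exp(−0.03851·30) = 11.024 mg/L
Dose 3 (15 mg at t=12 h): 15·exp(−0.03851·24) = 5.953 mg/L
Dose 4 (175 mg at t=18 h): 175·exp(−0.03851·18) = 87.500 mg/L
Dose 5 (165 mg at t=24 h): 165·exp(−0.03851·12) = 103.943 mg/L
Dose 6 (175 mg at t=30 h): 175·exp(−0.03851·6) = 138.898 mg/L
C(36) = 125.000 + 11.024 + 5.953 + 87.500 + 103.943 + 138.898 = 472.318 mg/L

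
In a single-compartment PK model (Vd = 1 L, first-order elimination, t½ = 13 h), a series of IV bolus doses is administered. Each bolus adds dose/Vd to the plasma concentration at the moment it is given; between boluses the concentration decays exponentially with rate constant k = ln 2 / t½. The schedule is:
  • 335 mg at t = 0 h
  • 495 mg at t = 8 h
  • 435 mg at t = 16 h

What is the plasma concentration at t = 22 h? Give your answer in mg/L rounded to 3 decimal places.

654.211 mg/L

k = ln 2 / 13 = 0.05332 per h
Dose 1 (335 mg at t=0 h): 335·exp(−0.05332·22) = 103.660 mg/L
Dose 2 (495 mg at t=8 h): 495·exp(−0.05332·14) = 234.649 mg/L
Dose 3 (435 mg at t=16 h): 435·exp(−0.05332·6) = 315.902 mg/L
C(22) = 103.660 + 234.649 + 315.902 = 654.211 mg/L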